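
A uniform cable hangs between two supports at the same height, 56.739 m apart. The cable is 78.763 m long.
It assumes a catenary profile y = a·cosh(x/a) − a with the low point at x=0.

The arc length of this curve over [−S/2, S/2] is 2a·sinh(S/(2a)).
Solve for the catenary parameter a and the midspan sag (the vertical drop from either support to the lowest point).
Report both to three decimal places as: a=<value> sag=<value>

a=19.588 sag=24.396

seed: a₀ = √(S³/(24(L−S))) = √(56.739³/(24·22.024)) = 18.589547
iter 1: u=1.526100  f(a)=+2.712e+00  f'(a)=-2.969e+00  a ← 18.589547 − (+2.712e+00/-2.969e+00) = 19.502757
iter 2: u=1.454640  f(a)=+2.126e-01  f'(a)=-2.520e+00  a ← 19.502757 − (+2.126e-01/-2.520e+00) = 19.587118
iter 3: u=1.448375  f(a)=+1.553e-03  f'(a)=-2.484e+00  a ← 19.587118 − (+1.553e-03/-2.484e+00) = 19.587744
iter 4: u=1.448329  f(a)=+8.420e-08  f'(a)=-2.483e+00  a ← 19.587744 − (+8.420e-08/-2.483e+00) = 19.587744
iter 5: u=1.448329  f(a)=+1.421e-14  f'(a)=-2.483e+00  a ← 19.587744 − (+1.421e-14/-2.483e+00) = 19.587744
converged: |Δa| < 1e-12 after 5 iterations
sag = a·(cosh(S/(2a)) − 1) = 19.587744·(cosh(1.448329) − 1) = 24.396142
T_max/T_min = cosh(S/(2a)) = 2.245480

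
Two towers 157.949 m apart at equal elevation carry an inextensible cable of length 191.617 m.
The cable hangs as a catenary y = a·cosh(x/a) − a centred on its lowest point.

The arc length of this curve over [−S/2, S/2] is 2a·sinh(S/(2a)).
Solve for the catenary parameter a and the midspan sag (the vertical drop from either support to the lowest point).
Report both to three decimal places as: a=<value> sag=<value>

a=71.964 sag=47.861

seed: a₀ = √(S³/(24(L−S))) = √(157.949³/(24·33.668)) = 69.833055
iter 1: u=1.130904  f(a)=+2.220e+00  f'(a)=-1.093e+00  a ← 69.833055 − (+2.220e+00/-1.093e+00) = 71.863283
iter 2: u=1.098955  f(a)=+1.005e-01  f'(a)=-9.964e-01  a ← 71.863283 − (+1.005e-01/-9.964e-01) = 71.964128
iter 3: u=1.097415  f(a)=+2.275e-04  f'(a)=-9.919e-01  a ← 71.964128 − (+2.275e-04/-9.919e-01) = 71.964358
iter 4: u=1.097411  f(a)=+1.172e-09  f'(a)=-9.919e-01  a ← 71.964358 − (+1.172e-09/-9.919e-01) = 71.964358
iter 5: u=1.097411  f(a)=+0.000e+00  f'(a)=-9.919e-01  a ← 71.964358 − (+0.000e+00/-9.919e-01) = 71.964358
converged: |Δa| < 1e-12 after 5 iterations
sag = a·(cosh(S/(2a)) − 1) = 71.964358·(cosh(1.097411) − 1) = 47.861088
T_max/T_min = cosh(S/(2a)) = 1.665067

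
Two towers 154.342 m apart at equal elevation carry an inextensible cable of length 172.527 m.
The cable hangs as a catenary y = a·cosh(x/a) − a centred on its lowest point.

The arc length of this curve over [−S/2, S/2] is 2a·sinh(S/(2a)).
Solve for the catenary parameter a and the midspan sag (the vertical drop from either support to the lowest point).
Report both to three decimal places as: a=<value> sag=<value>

seed: a₀ = √(S³/(24(L−S))) = √(154.342³/(24·18.185)) = 91.783351
iter 1: u=0.840795  f(a)=+6.537e-01  f'(a)=-4.250e-01  a ← 91.783351 − (+6.537e-01/-4.250e-01) = 93.321529
iter 2: u=0.826937  f(a)=+1.680e-02  f'(a)=-4.034e-01  a ← 93.321529 − (+1.680e-02/-4.034e-01) = 93.363163
iter 3: u=0.826568  f(a)=+1.173e-05  f'(a)=-4.028e-01  a ← 93.363163 − (+1.173e-05/-4.028e-01) = 93.363192
iter 4: u=0.826568  f(a)=+5.741e-12  f'(a)=-4.028e-01  a ← 93.363192 − (+5.741e-12/-4.028e-01) = 93.363192
converged: |Δa| < 1e-12 after 4 iterations
sag = a·(cosh(S/(2a)) − 1) = 93.363192·(cosh(0.826568) − 1) = 33.751233
T_max/T_min = cosh(S/(2a)) = 1.361505

a=93.363 sag=33.751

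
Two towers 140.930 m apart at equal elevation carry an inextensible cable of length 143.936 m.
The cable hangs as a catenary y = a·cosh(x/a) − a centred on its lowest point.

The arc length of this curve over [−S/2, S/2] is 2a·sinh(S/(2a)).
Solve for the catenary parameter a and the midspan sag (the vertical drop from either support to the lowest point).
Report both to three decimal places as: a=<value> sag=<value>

seed: a₀ = √(S³/(24(L−S))) = √(140.930³/(24·3.006)) = 196.972260
iter 1: u=0.357741  f(a)=+1.929e-02  f'(a)=-3.091e-02  a ← 196.972260 − (+1.929e-02/-3.091e-02) = 197.596365
iter 2: u=0.356611  f(a)=+9.208e-05  f'(a)=-3.062e-02  a ← 197.596365 − (+9.208e-05/-3.062e-02) = 197.599373
iter 3: u=0.356605  f(a)=+2.120e-09  f'(a)=-3.062e-02  a ← 197.599373 − (+2.120e-09/-3.062e-02) = 197.599373
iter 4: u=0.356605  f(a)=-2.842e-14  f'(a)=-3.062e-02  a ← 197.599373 − (-2.842e-14/-3.062e-02) = 197.599373
converged: |Δa| < 1e-12 after 4 iterations
sag = a·(cosh(S/(2a)) − 1) = 197.599373·(cosh(0.356605) − 1) = 12.697810
T_max/T_min = cosh(S/(2a)) = 1.064260

a=197.599 sag=12.698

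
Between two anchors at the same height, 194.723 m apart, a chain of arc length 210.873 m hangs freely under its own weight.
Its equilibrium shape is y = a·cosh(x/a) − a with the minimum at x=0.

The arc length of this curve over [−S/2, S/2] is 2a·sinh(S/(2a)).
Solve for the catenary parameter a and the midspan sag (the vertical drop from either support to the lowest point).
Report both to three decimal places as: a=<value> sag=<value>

a=139.703 sag=35.322

seed: a₀ = √(S³/(24(L−S))) = √(194.723³/(24·16.150)) = 138.017448
iter 1: u=0.705429  f(a)=+4.066e-01  f'(a)=-2.459e-01  a ← 138.017448 − (+4.066e-01/-2.459e-01) = 139.671202
iter 2: u=0.697076  f(a)=+7.424e-03  f'(a)=-2.370e-01  a ← 139.671202 − (+7.424e-03/-2.370e-01) = 139.702530
iter 3: u=0.696920  f(a)=+2.577e-06  f'(a)=-2.368e-01  a ← 139.702530 − (+2.577e-06/-2.368e-01) = 139.702541
iter 4: u=0.696920  f(a)=+3.411e-13  f'(a)=-2.368e-01  a ← 139.702541 − (+3.411e-13/-2.368e-01) = 139.702541
converged: |Δa| < 1e-12 after 4 iterations
sag = a·(cosh(S/(2a)) − 1) = 139.702541·(cosh(0.696920) − 1) = 35.322187
T_max/T_min = cosh(S/(2a)) = 1.252839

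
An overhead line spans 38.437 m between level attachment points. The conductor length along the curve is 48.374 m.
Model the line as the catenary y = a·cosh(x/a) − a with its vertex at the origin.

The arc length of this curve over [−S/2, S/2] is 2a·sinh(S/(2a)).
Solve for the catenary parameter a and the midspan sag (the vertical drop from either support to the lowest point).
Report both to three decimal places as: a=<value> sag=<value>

a=15.997 sag=13.002

seed: a₀ = √(S³/(24(L−S))) = √(38.437³/(24·9.937)) = 15.430889
iter 1: u=1.245456  f(a)=+7.998e-01  f'(a)=-1.499e+00  a ← 15.430889 − (+7.998e-01/-1.499e+00) = 15.964394
iter 2: u=1.203835  f(a)=+4.335e-02  f'(a)=-1.341e+00  a ← 15.964394 − (+4.335e-02/-1.341e+00) = 15.996730
iter 3: u=1.201402  f(a)=+1.435e-04  f'(a)=-1.332e+00  a ← 15.996730 − (+1.435e-04/-1.332e+00) = 15.996838
iter 4: u=1.201394  f(a)=+1.584e-09  f'(a)=-1.332e+00  a ← 15.996838 − (+1.584e-09/-1.332e+00) = 15.996838
iter 5: u=1.201394  f(a)=-7.105e-15  f'(a)=-1.332e+00  a ← 15.996838 − (-7.105e-15/-1.332e+00) = 15.996838
converged: |Δa| < 1e-12 after 5 iterations
sag = a·(cosh(S/(2a)) − 1) = 15.996838·(cosh(1.201394) − 1) = 13.001607
T_max/T_min = cosh(S/(2a)) = 1.812761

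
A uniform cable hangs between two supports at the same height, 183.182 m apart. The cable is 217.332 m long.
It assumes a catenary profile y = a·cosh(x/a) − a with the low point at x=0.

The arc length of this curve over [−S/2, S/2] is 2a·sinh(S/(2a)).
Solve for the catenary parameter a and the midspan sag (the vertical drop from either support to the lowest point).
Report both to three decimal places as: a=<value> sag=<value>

a=88.926 sag=51.488

seed: a₀ = √(S³/(24(L−S))) = √(183.182³/(24·34.150)) = 86.601062
iter 1: u=1.057620  f(a)=+1.962e+00  f'(a)=-8.805e-01  a ← 86.601062 − (+1.962e+00/-8.805e-01) = 88.828919
iter 2: u=1.031094  f(a)=+7.824e-02  f'(a)=-8.115e-01  a ← 88.828919 − (+7.824e-02/-8.115e-01) = 88.925337
iter 3: u=1.029976  f(a)=+1.359e-04  f'(a)=-8.087e-01  a ← 88.925337 − (+1.359e-04/-8.087e-01) = 88.925505
iter 4: u=1.029974  f(a)=+4.120e-10  f'(a)=-8.087e-01  a ← 88.925505 − (+4.120e-10/-8.087e-01) = 88.925505
iter 5: u=1.029974  f(a)=+0.000e+00  f'(a)=-8.087e-01  a ← 88.925505 − (+0.000e+00/-8.087e-01) = 88.925505
converged: |Δa| < 1e-12 after 5 iterations
sag = a·(cosh(S/(2a)) − 1) = 88.925505·(cosh(1.029974) − 1) = 51.488330
T_max/T_min = cosh(S/(2a)) = 1.579005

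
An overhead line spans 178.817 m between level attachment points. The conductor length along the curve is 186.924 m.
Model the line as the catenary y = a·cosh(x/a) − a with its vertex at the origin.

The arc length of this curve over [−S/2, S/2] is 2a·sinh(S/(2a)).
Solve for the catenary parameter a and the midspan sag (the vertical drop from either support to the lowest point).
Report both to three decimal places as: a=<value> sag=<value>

seed: a₀ = √(S³/(24(L−S))) = √(178.817³/(24·8.107)) = 171.426319
iter 1: u=0.521556  f(a)=+1.110e-01  f'(a)=-9.718e-02  a ← 171.426319 − (+1.110e-01/-9.718e-02) = 172.568319
iter 2: u=0.518105  f(a)=+1.119e-03  f'(a)=-9.523e-02  a ← 172.568319 − (+1.119e-03/-9.523e-02) = 172.580067
iter 3: u=0.518070  f(a)=+1.163e-07  f'(a)=-9.521e-02  a ← 172.580067 − (+1.163e-07/-9.521e-02) = 172.580069
iter 4: u=0.518070  f(a)=+2.842e-14  f'(a)=-9.521e-02  a ← 172.580069 − (+2.842e-14/-9.521e-02) = 172.580069
converged: |Δa| < 1e-12 after 4 iterations
sag = a·(cosh(S/(2a)) − 1) = 172.580069·(cosh(0.518070) − 1) = 23.682576
T_max/T_min = cosh(S/(2a)) = 1.137227

a=172.580 sag=23.683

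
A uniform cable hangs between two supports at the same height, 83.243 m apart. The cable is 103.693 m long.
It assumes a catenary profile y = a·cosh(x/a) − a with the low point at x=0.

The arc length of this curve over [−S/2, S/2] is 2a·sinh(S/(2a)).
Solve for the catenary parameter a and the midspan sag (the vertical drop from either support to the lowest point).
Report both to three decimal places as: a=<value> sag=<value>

a=35.480 sag=27.344

seed: a₀ = √(S³/(24(L−S))) = √(83.243³/(24·20.450)) = 34.282249
iter 1: u=1.214083  f(a)=+1.561e+00  f'(a)=-1.378e+00  a ← 34.282249 − (+1.561e+00/-1.378e+00) = 35.414830
iter 2: u=1.175256  f(a)=+8.070e-02  f'(a)=-1.239e+00  a ← 35.414830 − (+8.070e-02/-1.239e+00) = 35.479952
iter 3: u=1.173099  f(a)=+2.417e-04  f'(a)=-1.232e+00  a ← 35.479952 − (+2.417e-04/-1.232e+00) = 35.480148
iter 4: u=1.173093  f(a)=+2.182e-09  f'(a)=-1.232e+00  a ← 35.480148 − (+2.182e-09/-1.232e+00) = 35.480148
iter 5: u=1.173093  f(a)=+0.000e+00  f'(a)=-1.232e+00  a ← 35.480148 − (+0.000e+00/-1.232e+00) = 35.480148
converged: |Δa| < 1e-12 after 5 iterations
sag = a·(cosh(S/(2a)) − 1) = 35.480148·(cosh(1.173093) − 1) = 27.344214
T_max/T_min = cosh(S/(2a)) = 1.770691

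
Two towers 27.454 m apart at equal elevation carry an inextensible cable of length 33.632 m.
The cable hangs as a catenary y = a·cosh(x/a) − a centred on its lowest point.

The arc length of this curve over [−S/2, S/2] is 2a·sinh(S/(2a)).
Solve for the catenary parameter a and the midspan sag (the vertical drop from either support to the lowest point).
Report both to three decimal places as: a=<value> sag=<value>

a=12.193 sag=8.578

seed: a₀ = √(S³/(24(L−S))) = √(27.454³/(24·6.178)) = 11.813508
iter 1: u=1.161975  f(a)=+4.307e-01  f'(a)=-1.194e+00  a ← 11.813508 − (+4.307e-01/-1.194e+00) = 12.174220
iter 2: u=1.127547  f(a)=+2.052e-02  f'(a)=-1.083e+00  a ← 12.174220 − (+2.052e-02/-1.083e+00) = 12.193166
iter 3: u=1.125795  f(a)=+5.169e-05  f'(a)=-1.077e+00  a ← 12.193166 − (+5.169e-05/-1.077e+00) = 12.193214
iter 4: u=1.125790  f(a)=+3.300e-10  f'(a)=-1.077e+00  a ← 12.193214 − (+3.300e-10/-1.077e+00) = 12.193214
iter 5: u=1.125790  f(a)=+0.000e+00  f'(a)=-1.077e+00  a ← 12.193214 − (+0.000e+00/-1.077e+00) = 12.193214
converged: |Δa| < 1e-12 after 5 iterations
sag = a·(cosh(S/(2a)) − 1) = 12.193214·(cosh(1.125790) − 1) = 8.578216
T_max/T_min = cosh(S/(2a)) = 1.703524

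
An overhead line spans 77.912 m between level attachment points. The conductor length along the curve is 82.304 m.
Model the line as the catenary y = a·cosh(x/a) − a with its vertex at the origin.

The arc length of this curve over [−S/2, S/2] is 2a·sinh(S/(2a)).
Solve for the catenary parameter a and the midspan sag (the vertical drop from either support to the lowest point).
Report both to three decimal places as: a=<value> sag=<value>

a=67.543 sag=11.549

seed: a₀ = √(S³/(24(L−S))) = √(77.912³/(24·4.392)) = 66.983794
iter 1: u=0.581574  f(a)=+7.488e-02  f'(a)=-1.356e-01  a ← 66.983794 − (+7.488e-02/-1.356e-01) = 67.535871
iter 2: u=0.576819  f(a)=+9.358e-04  f'(a)=-1.323e-01  a ← 67.535871 − (+9.358e-04/-1.323e-01) = 67.542947
iter 3: u=0.576759  f(a)=+1.503e-07  f'(a)=-1.322e-01  a ← 67.542947 − (+1.503e-07/-1.322e-01) = 67.542948
iter 4: u=0.576759  f(a)=+0.000e+00  f'(a)=-1.322e-01  a ← 67.542948 − (+0.000e+00/-1.322e-01) = 67.542948
converged: |Δa| < 1e-12 after 4 iterations
sag = a·(cosh(S/(2a)) − 1) = 67.542948·(cosh(0.576759) − 1) = 11.549004
T_max/T_min = cosh(S/(2a)) = 1.170988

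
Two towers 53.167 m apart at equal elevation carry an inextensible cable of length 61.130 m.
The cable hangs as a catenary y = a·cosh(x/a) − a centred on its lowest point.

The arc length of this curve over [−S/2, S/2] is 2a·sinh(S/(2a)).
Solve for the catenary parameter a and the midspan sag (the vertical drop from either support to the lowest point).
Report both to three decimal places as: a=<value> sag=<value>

seed: a₀ = √(S³/(24(L−S))) = √(53.167³/(24·7.963)) = 28.042663
iter 1: u=0.947966  f(a)=+3.655e-01  f'(a)=-6.206e-01  a ← 28.042663 − (+3.655e-01/-6.206e-01) = 28.631662
iter 2: u=0.928465  f(a)=+1.183e-02  f'(a)=-5.810e-01  a ← 28.631662 − (+1.183e-02/-5.810e-01) = 28.652030
iter 3: u=0.927805  f(a)=+1.332e-05  f'(a)=-5.797e-01  a ← 28.652030 − (+1.332e-05/-5.797e-01) = 28.652053
iter 4: u=0.927804  f(a)=+1.693e-11  f'(a)=-5.797e-01  a ← 28.652053 − (+1.693e-11/-5.797e-01) = 28.652053
iter 5: u=0.927804  f(a)=+0.000e+00  f'(a)=-5.797e-01  a ← 28.652053 − (+0.000e+00/-5.797e-01) = 28.652053
converged: |Δa| < 1e-12 after 5 iterations
sag = a·(cosh(S/(2a)) − 1) = 28.652053·(cosh(0.927804) − 1) = 13.242569
T_max/T_min = cosh(S/(2a)) = 1.462186

a=28.652 sag=13.243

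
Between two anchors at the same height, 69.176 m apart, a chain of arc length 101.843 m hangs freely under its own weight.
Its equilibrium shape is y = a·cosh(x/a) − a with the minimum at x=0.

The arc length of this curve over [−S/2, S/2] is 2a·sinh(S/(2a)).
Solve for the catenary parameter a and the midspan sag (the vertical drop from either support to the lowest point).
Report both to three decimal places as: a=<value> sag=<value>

seed: a₀ = √(S³/(24(L−S))) = √(69.176³/(24·32.667)) = 20.548159
iter 1: u=1.683265  f(a)=+4.953e+00  f'(a)=-4.177e+00  a ← 20.548159 − (+4.953e+00/-4.177e+00) = 21.733999
iter 2: u=1.591424  f(a)=+4.611e-01  f'(a)=-3.432e+00  a ← 21.733999 − (+4.611e-01/-3.432e+00) = 21.868350
iter 3: u=1.581647  f(a)=+4.903e-03  f'(a)=-3.359e+00  a ← 21.868350 − (+4.903e-03/-3.359e+00) = 21.869810
iter 4: u=1.581541  f(a)=+5.673e-07  f'(a)=-3.359e+00  a ← 21.869810 − (+5.673e-07/-3.359e+00) = 21.869810
iter 5: u=1.581541  f(a)=+0.000e+00  f'(a)=-3.359e+00  a ← 21.869810 − (+0.000e+00/-3.359e+00) = 21.869810
converged: |Δa| < 1e-12 after 5 iterations
sag = a·(cosh(S/(2a)) − 1) = 21.869810·(cosh(1.581541) − 1) = 33.549390
T_max/T_min = cosh(S/(2a)) = 2.534050

a=21.870 sag=33.549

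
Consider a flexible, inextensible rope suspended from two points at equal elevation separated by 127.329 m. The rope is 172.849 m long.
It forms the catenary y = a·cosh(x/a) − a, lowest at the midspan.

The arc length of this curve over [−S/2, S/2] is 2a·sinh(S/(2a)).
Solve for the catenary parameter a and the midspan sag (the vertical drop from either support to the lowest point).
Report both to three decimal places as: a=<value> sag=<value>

seed: a₀ = √(S³/(24(L−S))) = √(127.329³/(24·45.520)) = 43.469460
iter 1: u=1.464580  f(a)=+5.139e+00  f'(a)=-2.579e+00  a ← 43.469460 − (+5.139e+00/-2.579e+00) = 45.461754
iter 2: u=1.400397  f(a)=+3.744e-01  f'(a)=-2.216e+00  a ← 45.461754 − (+3.744e-01/-2.216e+00) = 45.630709
iter 3: u=1.395212  f(a)=+2.333e-03  f'(a)=-2.188e+00  a ← 45.630709 − (+2.333e-03/-2.188e+00) = 45.631775
iter 4: u=1.395179  f(a)=+9.180e-08  f'(a)=-2.188e+00  a ← 45.631775 − (+9.180e-08/-2.188e+00) = 45.631775
iter 5: u=1.395179  f(a)=+2.842e-14  f'(a)=-2.188e+00  a ← 45.631775 − (+2.842e-14/-2.188e+00) = 45.631775
converged: |Δa| < 1e-12 after 5 iterations
sag = a·(cosh(S/(2a)) − 1) = 45.631775·(cosh(1.395179) − 1) = 52.099761
T_max/T_min = cosh(S/(2a)) = 2.141743

a=45.632 sag=52.100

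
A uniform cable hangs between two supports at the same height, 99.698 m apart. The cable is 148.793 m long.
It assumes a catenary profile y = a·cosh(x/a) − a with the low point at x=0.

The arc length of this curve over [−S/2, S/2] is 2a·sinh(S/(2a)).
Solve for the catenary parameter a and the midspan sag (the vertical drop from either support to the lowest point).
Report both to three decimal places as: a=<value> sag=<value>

a=30.939 sag=49.635

seed: a₀ = √(S³/(24(L−S))) = √(99.698³/(24·49.095)) = 29.000495
iter 1: u=1.718902  f(a)=+7.785e+00  f'(a)=-4.498e+00  a ← 29.000495 − (+7.785e+00/-4.498e+00) = 30.731284
iter 2: u=1.622093  f(a)=+7.513e-01  f'(a)=-3.668e+00  a ← 30.731284 − (+7.513e-01/-3.668e+00) = 30.936127
iter 3: u=1.611352  f(a)=+8.650e-03  f'(a)=-3.584e+00  a ← 30.936127 − (+8.650e-03/-3.584e+00) = 30.938540
iter 4: u=1.611227  f(a)=+1.176e-06  f'(a)=-3.583e+00  a ← 30.938540 − (+1.176e-06/-3.583e+00) = 30.938540
iter 5: u=1.611227  f(a)=+2.842e-14  f'(a)=-3.583e+00  a ← 30.938540 − (+2.842e-14/-3.583e+00) = 30.938540
converged: |Δa| < 1e-12 after 5 iterations
sag = a·(cosh(S/(2a)) − 1) = 30.938540·(cosh(1.611227) − 1) = 49.634610
T_max/T_min = cosh(S/(2a)) = 2.604297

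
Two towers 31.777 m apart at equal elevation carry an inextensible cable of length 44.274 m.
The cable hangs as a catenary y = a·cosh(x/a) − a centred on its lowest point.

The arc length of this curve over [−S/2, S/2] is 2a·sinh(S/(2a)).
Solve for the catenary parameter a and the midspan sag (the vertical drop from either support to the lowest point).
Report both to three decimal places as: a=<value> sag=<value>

a=10.906 sag=13.772

seed: a₀ = √(S³/(24(L−S))) = √(31.777³/(24·12.497)) = 10.343341
iter 1: u=1.536109  f(a)=+1.560e+00  f'(a)=-3.037e+00  a ← 10.343341 − (+1.560e+00/-3.037e+00) = 10.857042
iter 2: u=1.463428  f(a)=+1.237e-01  f'(a)=-2.572e+00  a ← 10.857042 − (+1.237e-01/-2.572e+00) = 10.905147
iter 3: u=1.456973  f(a)=+9.270e-04  f'(a)=-2.534e+00  a ← 10.905147 − (+9.270e-04/-2.534e+00) = 10.905513
iter 4: u=1.456924  f(a)=+5.287e-08  f'(a)=-2.534e+00  a ← 10.905513 − (+5.287e-08/-2.534e+00) = 10.905513
iter 5: u=1.456924  f(a)=+0.000e+00  f'(a)=-2.534e+00  a ← 10.905513 − (+0.000e+00/-2.534e+00) = 10.905513
converged: |Δa| < 1e-12 after 5 iterations
sag = a·(cosh(S/(2a)) − 1) = 10.905513·(cosh(1.456924) − 1) = 13.771946
T_max/T_min = cosh(S/(2a)) = 2.262843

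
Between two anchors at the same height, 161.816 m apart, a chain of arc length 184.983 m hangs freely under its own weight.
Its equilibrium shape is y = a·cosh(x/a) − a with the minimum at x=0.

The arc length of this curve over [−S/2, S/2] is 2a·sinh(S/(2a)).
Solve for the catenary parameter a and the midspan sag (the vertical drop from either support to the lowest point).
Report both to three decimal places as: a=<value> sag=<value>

seed: a₀ = √(S³/(24(L−S))) = √(161.816³/(24·23.167)) = 87.295463
iter 1: u=0.926829  f(a)=+1.016e+00  f'(a)=-5.778e-01  a ← 87.295463 − (+1.016e+00/-5.778e-01) = 89.053260
iter 2: u=0.908535  f(a)=+3.149e-02  f'(a)=-5.425e-01  a ← 89.053260 − (+3.149e-02/-5.425e-01) = 89.111306
iter 3: u=0.907943  f(a)=+3.241e-05  f'(a)=-5.413e-01  a ← 89.111306 − (+3.241e-05/-5.413e-01) = 89.111366
iter 4: u=0.907943  f(a)=+3.445e-11  f'(a)=-5.413e-01  a ← 89.111366 − (+3.445e-11/-5.413e-01) = 89.111366
converged: |Δa| < 1e-12 after 4 iterations
sag = a·(cosh(S/(2a)) − 1) = 89.111366·(cosh(0.907943) − 1) = 39.323493
T_max/T_min = cosh(S/(2a)) = 1.441285

a=89.111 sag=39.323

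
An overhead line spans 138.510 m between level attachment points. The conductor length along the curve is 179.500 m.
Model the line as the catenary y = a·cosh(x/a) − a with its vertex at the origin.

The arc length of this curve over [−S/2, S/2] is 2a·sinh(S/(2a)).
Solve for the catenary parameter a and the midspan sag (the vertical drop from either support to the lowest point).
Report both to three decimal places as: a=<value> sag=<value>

seed: a₀ = √(S³/(24(L−S))) = √(138.510³/(24·40.990)) = 51.972920
iter 1: u=1.332521  f(a)=+3.797e+00  f'(a)=-1.876e+00  a ← 51.972920 − (+3.797e+00/-1.876e+00) = 53.997033
iter 2: u=1.282570  f(a)=+2.331e-01  f'(a)=-1.652e+00  a ← 53.997033 − (+2.331e-01/-1.652e+00) = 54.138125
iter 3: u=1.279228  f(a)=+1.005e-03  f'(a)=-1.638e+00  a ← 54.138125 − (+1.005e-03/-1.638e+00) = 54.138739
iter 4: u=1.279213  f(a)=+1.888e-08  f'(a)=-1.638e+00  a ← 54.138739 − (+1.888e-08/-1.638e+00) = 54.138739
iter 5: u=1.279213  f(a)=+0.000e+00  f'(a)=-1.638e+00  a ← 54.138739 − (+0.000e+00/-1.638e+00) = 54.138739
converged: |Δa| < 1e-12 after 5 iterations
sag = a·(cosh(S/(2a)) − 1) = 54.138739·(cosh(1.279213) − 1) = 50.675695
T_max/T_min = cosh(S/(2a)) = 1.936034

a=54.139 sag=50.676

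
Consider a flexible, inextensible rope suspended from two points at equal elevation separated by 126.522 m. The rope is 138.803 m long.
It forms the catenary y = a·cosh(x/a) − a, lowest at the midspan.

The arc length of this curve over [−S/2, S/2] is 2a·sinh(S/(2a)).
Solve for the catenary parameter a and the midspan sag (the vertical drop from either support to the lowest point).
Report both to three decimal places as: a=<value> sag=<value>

seed: a₀ = √(S³/(24(L−S))) = √(126.522³/(24·12.281)) = 82.894666
iter 1: u=0.763149  f(a)=+3.626e-01  f'(a)=-3.139e-01  a ← 82.894666 − (+3.626e-01/-3.139e-01) = 84.049789
iter 2: u=0.752661  f(a)=+7.719e-03  f'(a)=-3.007e-01  a ← 84.049789 − (+7.719e-03/-3.007e-01) = 84.075460
iter 3: u=0.752431  f(a)=+3.666e-06  f'(a)=-3.004e-01  a ← 84.075460 − (+3.666e-06/-3.004e-01) = 84.075472
iter 4: u=0.752431  f(a)=+8.242e-13  f'(a)=-3.004e-01  a ← 84.075472 − (+8.242e-13/-3.004e-01) = 84.075472
converged: |Δa| < 1e-12 after 4 iterations
sag = a·(cosh(S/(2a)) − 1) = 84.075472·(cosh(0.752431) − 1) = 24.944036
T_max/T_min = cosh(S/(2a)) = 1.296686

a=84.075 sag=24.944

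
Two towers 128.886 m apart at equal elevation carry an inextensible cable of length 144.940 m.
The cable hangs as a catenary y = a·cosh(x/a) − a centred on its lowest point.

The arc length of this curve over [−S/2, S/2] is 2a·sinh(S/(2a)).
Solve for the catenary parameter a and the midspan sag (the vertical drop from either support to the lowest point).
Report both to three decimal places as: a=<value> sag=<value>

seed: a₀ = √(S³/(24(L−S))) = √(128.886³/(24·16.054)) = 74.543773
iter 1: u=0.864499  f(a)=+6.107e-01  f'(a)=-4.638e-01  a ← 74.543773 − (+6.107e-01/-4.638e-01) = 75.860516
iter 2: u=0.849493  f(a)=+1.656e-02  f'(a)=-4.389e-01  a ← 75.860516 − (+1.656e-02/-4.389e-01) = 75.898235
iter 3: u=0.849071  f(a)=+1.292e-05  f'(a)=-4.383e-01  a ← 75.898235 − (+1.292e-05/-4.383e-01) = 75.898265
iter 4: u=0.849071  f(a)=+7.930e-12  f'(a)=-4.383e-01  a ← 75.898265 − (+7.930e-12/-4.383e-01) = 75.898265
converged: |Δa| < 1e-12 after 4 iterations
sag = a·(cosh(S/(2a)) − 1) = 75.898265·(cosh(0.849071) − 1) = 29.041944
T_max/T_min = cosh(S/(2a)) = 1.382643

a=75.898 sag=29.042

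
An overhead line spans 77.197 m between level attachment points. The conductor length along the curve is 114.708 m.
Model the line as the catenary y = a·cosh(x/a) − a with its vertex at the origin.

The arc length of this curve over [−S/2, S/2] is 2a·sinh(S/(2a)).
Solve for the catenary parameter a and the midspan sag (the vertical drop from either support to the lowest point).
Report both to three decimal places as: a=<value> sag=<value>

seed: a₀ = √(S³/(24(L−S))) = √(77.197³/(24·37.511)) = 22.605582
iter 1: u=1.707476  f(a)=+5.863e+00  f'(a)=-4.393e+00  a ← 22.605582 − (+5.863e+00/-4.393e+00) = 23.940412
iter 2: u=1.612274  f(a)=+5.595e-01  f'(a)=-3.591e+00  a ← 23.940412 − (+5.595e-01/-3.591e+00) = 24.096212
iter 3: u=1.601849  f(a)=+6.280e-03  f'(a)=-3.511e+00  a ← 24.096212 − (+6.280e-03/-3.511e+00) = 24.098001
iter 4: u=1.601730  f(a)=+8.110e-07  f'(a)=-3.510e+00  a ← 24.098001 − (+8.110e-07/-3.510e+00) = 24.098001
iter 5: u=1.601730  f(a)=-1.421e-14  f'(a)=-3.510e+00  a ← 24.098001 − (-1.421e-14/-3.510e+00) = 24.098001
converged: |Δa| < 1e-12 after 5 iterations
sag = a·(cosh(S/(2a)) − 1) = 24.098001·(cosh(1.601730) − 1) = 38.112890
T_max/T_min = cosh(S/(2a)) = 2.581579

a=24.098 sag=38.113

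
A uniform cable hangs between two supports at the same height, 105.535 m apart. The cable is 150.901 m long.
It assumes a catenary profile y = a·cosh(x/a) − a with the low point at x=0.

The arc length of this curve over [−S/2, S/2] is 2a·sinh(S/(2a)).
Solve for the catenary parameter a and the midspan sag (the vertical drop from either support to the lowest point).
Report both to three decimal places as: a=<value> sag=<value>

a=34.795 sag=48.292

seed: a₀ = √(S³/(24(L−S))) = √(105.535³/(24·45.366)) = 32.856697
iter 1: u=1.605989  f(a)=+6.223e+00  f'(a)=-3.543e+00  a ← 32.856697 − (+6.223e+00/-3.543e+00) = 34.613317
iter 2: u=1.524485  f(a)=+5.339e-01  f'(a)=-2.959e+00  a ← 34.613317 − (+5.339e-01/-2.959e+00) = 34.793775
iter 3: u=1.516579  f(a)=+4.744e-03  f'(a)=-2.906e+00  a ← 34.793775 − (+4.744e-03/-2.906e+00) = 34.795408
iter 4: u=1.516508  f(a)=+3.820e-07  f'(a)=-2.906e+00  a ← 34.795408 − (+3.820e-07/-2.906e+00) = 34.795408
iter 5: u=1.516508  f(a)=-2.842e-14  f'(a)=-2.906e+00  a ← 34.795408 − (-2.842e-14/-2.906e+00) = 34.795408
converged: |Δa| < 1e-12 after 5 iterations
sag = a·(cosh(S/(2a)) − 1) = 34.795408·(cosh(1.516508) − 1) = 48.291886
T_max/T_min = cosh(S/(2a)) = 2.387881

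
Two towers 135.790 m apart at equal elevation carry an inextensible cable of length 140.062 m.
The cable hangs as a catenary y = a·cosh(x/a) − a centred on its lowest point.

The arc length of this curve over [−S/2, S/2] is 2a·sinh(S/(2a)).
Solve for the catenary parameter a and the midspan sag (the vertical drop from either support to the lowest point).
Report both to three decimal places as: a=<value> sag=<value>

a=157.004 sag=14.911

seed: a₀ = √(S³/(24(L−S))) = √(135.790³/(24·4.272)) = 156.271737
iter 1: u=0.434468  f(a)=+4.050e-02  f'(a)=-5.571e-02  a ← 156.271737 − (+4.050e-02/-5.571e-02) = 156.998699
iter 2: u=0.432456  f(a)=+2.844e-04  f'(a)=-5.493e-02  a ← 156.998699 − (+2.844e-04/-5.493e-02) = 157.003876
iter 3: u=0.432442  f(a)=+1.424e-08  f'(a)=-5.493e-02  a ← 157.003876 − (+1.424e-08/-5.493e-02) = 157.003876
iter 4: u=0.432442  f(a)=+0.000e+00  f'(a)=-5.493e-02  a ← 157.003876 − (+0.000e+00/-5.493e-02) = 157.003876
converged: |Δa| < 1e-12 after 4 iterations
sag = a·(cosh(S/(2a)) − 1) = 157.003876·(cosh(0.432442) − 1) = 14.910516
T_max/T_min = cosh(S/(2a)) = 1.094969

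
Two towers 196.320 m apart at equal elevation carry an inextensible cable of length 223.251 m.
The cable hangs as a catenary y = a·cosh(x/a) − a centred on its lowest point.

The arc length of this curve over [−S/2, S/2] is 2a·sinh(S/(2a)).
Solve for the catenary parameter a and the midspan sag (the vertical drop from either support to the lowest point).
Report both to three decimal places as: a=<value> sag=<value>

seed: a₀ = √(S³/(24(L−S))) = √(196.320³/(24·26.931)) = 108.196935
iter 1: u=0.907235  f(a)=+1.130e+00  f'(a)=-5.400e-01  a ← 108.196935 − (+1.130e+00/-5.400e-01) = 110.290004
iter 2: u=0.890017  f(a)=+3.363e-02  f'(a)=-5.083e-01  a ← 110.290004 − (+3.363e-02/-5.083e-01) = 110.356167
iter 3: u=0.889484  f(a)=+3.180e-05  f'(a)=-5.073e-01  a ← 110.356167 − (+3.180e-05/-5.073e-01) = 110.356230
iter 4: u=0.889483  f(a)=+2.845e-11  f'(a)=-5.073e-01  a ← 110.356230 − (+2.845e-11/-5.073e-01) = 110.356230
converged: |Δa| < 1e-12 after 4 iterations
sag = a·(cosh(S/(2a)) − 1) = 110.356230·(cosh(0.889483) − 1) = 46.611122
T_max/T_min = cosh(S/(2a)) = 1.422370

a=110.356 sag=46.611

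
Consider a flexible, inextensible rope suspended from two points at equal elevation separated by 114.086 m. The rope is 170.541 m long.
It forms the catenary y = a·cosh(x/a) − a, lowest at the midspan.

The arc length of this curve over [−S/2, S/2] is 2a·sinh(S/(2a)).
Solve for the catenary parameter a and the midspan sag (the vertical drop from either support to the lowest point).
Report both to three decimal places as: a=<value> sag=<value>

seed: a₀ = √(S³/(24(L−S))) = √(114.086³/(24·56.455)) = 33.104856
iter 1: u=1.723101  f(a)=+8.999e+00  f'(a)=-4.537e+00  a ← 33.104856 − (+8.999e+00/-4.537e+00) = 35.088300
iter 2: u=1.625699  f(a)=+8.721e-01  f'(a)=-3.696e+00  a ← 35.088300 − (+8.721e-01/-3.696e+00) = 35.324242
iter 3: u=1.614840  f(a)=+1.013e-02  f'(a)=-3.611e+00  a ← 35.324242 − (+1.013e-02/-3.611e+00) = 35.327048
iter 4: u=1.614712  f(a)=+1.403e-06  f'(a)=-3.610e+00  a ← 35.327048 − (+1.403e-06/-3.610e+00) = 35.327049
iter 5: u=1.614712  f(a)=+2.842e-14  f'(a)=-3.610e+00  a ← 35.327049 − (+2.842e-14/-3.610e+00) = 35.327049
converged: |Δa| < 1e-12 after 5 iterations
sag = a·(cosh(S/(2a)) − 1) = 35.327049·(cosh(1.614712) − 1) = 56.971697
T_max/T_min = cosh(S/(2a)) = 2.612693

a=35.327 sag=56.972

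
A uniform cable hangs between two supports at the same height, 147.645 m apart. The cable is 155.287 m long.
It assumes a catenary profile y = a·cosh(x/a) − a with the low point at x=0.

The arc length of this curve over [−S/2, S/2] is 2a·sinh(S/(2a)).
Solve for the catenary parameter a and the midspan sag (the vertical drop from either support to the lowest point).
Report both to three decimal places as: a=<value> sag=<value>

a=133.487 sag=20.939

seed: a₀ = √(S³/(24(L−S))) = √(147.645³/(24·7.642)) = 132.470440
iter 1: u=0.557275  f(a)=+1.195e-01  f'(a)=-1.190e-01  a ← 132.470440 − (+1.195e-01/-1.190e-01) = 133.475018
iter 2: u=0.553081  f(a)=+1.373e-03  f'(a)=-1.163e-01  a ← 133.475018 − (+1.373e-03/-1.163e-01) = 133.486830
iter 3: u=0.553032  f(a)=+1.860e-07  f'(a)=-1.162e-01  a ← 133.486830 − (+1.860e-07/-1.162e-01) = 133.486832
iter 4: u=0.553032  f(a)=+5.684e-14  f'(a)=-1.162e-01  a ← 133.486832 − (+5.684e-14/-1.162e-01) = 133.486832
converged: |Δa| < 1e-12 after 4 iterations
sag = a·(cosh(S/(2a)) − 1) = 133.486832·(cosh(0.553032) − 1) = 20.938708
T_max/T_min = cosh(S/(2a)) = 1.156860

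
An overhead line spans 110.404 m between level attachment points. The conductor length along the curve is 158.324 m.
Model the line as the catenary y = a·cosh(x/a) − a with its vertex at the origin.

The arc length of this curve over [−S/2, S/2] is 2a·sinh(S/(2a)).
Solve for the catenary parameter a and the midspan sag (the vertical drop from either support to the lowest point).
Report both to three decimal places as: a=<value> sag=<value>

seed: a₀ = √(S³/(24(L−S))) = √(110.404³/(24·47.920)) = 34.206858
iter 1: u=1.613770  f(a)=+6.641e+00  f'(a)=-3.603e+00  a ← 34.206858 − (+6.641e+00/-3.603e+00) = 36.050222
iter 2: u=1.531253  f(a)=+5.746e-01  f'(a)=-3.004e+00  a ← 36.050222 − (+5.746e-01/-3.004e+00) = 36.241507
iter 3: u=1.523171  f(a)=+5.202e-03  f'(a)=-2.950e+00  a ← 36.241507 − (+5.202e-03/-2.950e+00) = 36.243270
iter 4: u=1.523097  f(a)=+4.348e-07  f'(a)=-2.949e+00  a ← 36.243270 − (+4.348e-07/-2.949e+00) = 36.243270
iter 5: u=1.523097  f(a)=+0.000e+00  f'(a)=-2.949e+00  a ← 36.243270 − (+0.000e+00/-2.949e+00) = 36.243270
converged: |Δa| < 1e-12 after 5 iterations
sag = a·(cosh(S/(2a)) − 1) = 36.243270·(cosh(1.523097) − 1) = 50.821056
T_max/T_min = cosh(S/(2a)) = 2.402220

a=36.243 sag=50.821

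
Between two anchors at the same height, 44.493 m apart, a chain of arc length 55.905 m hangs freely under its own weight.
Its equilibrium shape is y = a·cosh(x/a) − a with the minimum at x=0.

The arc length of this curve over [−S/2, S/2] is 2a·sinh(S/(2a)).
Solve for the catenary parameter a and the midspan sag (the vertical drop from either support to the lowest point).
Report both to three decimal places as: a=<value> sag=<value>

seed: a₀ = √(S³/(24(L−S))) = √(44.493³/(24·11.412)) = 17.932921
iter 1: u=1.240540  f(a)=+9.110e-01  f'(a)=-1.480e+00  a ← 17.932921 − (+9.110e-01/-1.480e+00) = 18.548585
iter 2: u=1.199364  f(a)=+4.902e-02  f'(a)=-1.324e+00  a ← 18.548585 − (+4.902e-02/-1.324e+00) = 18.585597
iter 3: u=1.196975  f(a)=+1.598e-04  f'(a)=-1.316e+00  a ← 18.585597 − (+1.598e-04/-1.316e+00) = 18.585719
iter 4: u=1.196967  f(a)=+1.709e-09  f'(a)=-1.316e+00  a ← 18.585719 − (+1.709e-09/-1.316e+00) = 18.585719
iter 5: u=1.196967  f(a)=+2.132e-14  f'(a)=-1.316e+00  a ← 18.585719 − (+2.132e-14/-1.316e+00) = 18.585719
converged: |Δa| < 1e-12 after 5 iterations
sag = a·(cosh(S/(2a)) − 1) = 18.585719·(cosh(1.196967) − 1) = 14.981694
T_max/T_min = cosh(S/(2a)) = 1.806086

a=18.586 sag=14.982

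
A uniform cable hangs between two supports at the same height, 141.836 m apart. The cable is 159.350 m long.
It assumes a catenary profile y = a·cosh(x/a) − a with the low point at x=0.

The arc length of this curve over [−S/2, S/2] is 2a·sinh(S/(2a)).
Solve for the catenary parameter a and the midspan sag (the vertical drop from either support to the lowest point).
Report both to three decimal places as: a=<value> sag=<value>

a=83.876 sag=31.810

seed: a₀ = √(S³/(24(L−S))) = √(141.836³/(24·17.514)) = 82.391312
iter 1: u=0.860746  f(a)=+6.604e-01  f'(a)=-4.575e-01  a ← 82.391312 − (+6.604e-01/-4.575e-01) = 83.834759
iter 2: u=0.845926  f(a)=+1.775e-02  f'(a)=-4.332e-01  a ← 83.834759 − (+1.775e-02/-4.332e-01) = 83.875743
iter 3: u=0.845513  f(a)=+1.362e-05  f'(a)=-4.325e-01  a ← 83.875743 − (+1.362e-05/-4.325e-01) = 83.875774
iter 4: u=0.845512  f(a)=+8.043e-12  f'(a)=-4.325e-01  a ← 83.875774 − (+8.043e-12/-4.325e-01) = 83.875774
converged: |Δa| < 1e-12 after 4 iterations
sag = a·(cosh(S/(2a)) − 1) = 83.875774·(cosh(0.845512) − 1) = 31.810228
T_max/T_min = cosh(S/(2a)) = 1.379254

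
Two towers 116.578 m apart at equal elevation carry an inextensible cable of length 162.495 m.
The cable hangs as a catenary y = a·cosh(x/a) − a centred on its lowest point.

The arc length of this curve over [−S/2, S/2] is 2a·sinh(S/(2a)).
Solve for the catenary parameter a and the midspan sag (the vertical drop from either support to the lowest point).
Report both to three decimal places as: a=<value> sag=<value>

seed: a₀ = √(S³/(24(L−S))) = √(116.578³/(24·45.917)) = 37.916874
iter 1: u=1.537284  f(a)=+5.741e+00  f'(a)=-3.045e+00  a ← 37.916874 − (+5.741e+00/-3.045e+00) = 39.802419
iter 2: u=1.464459  f(a)=+4.560e-01  f'(a)=-2.579e+00  a ← 39.802419 − (+4.560e-01/-2.579e+00) = 39.979270
iter 3: u=1.457981  f(a)=+3.426e-03  f'(a)=-2.540e+00  a ← 39.979270 − (+3.426e-03/-2.540e+00) = 39.980619
iter 4: u=1.457931  f(a)=+1.966e-07  f'(a)=-2.540e+00  a ← 39.980619 − (+1.966e-07/-2.540e+00) = 39.980619
iter 5: u=1.457931  f(a)=+0.000e+00  f'(a)=-2.540e+00  a ← 39.980619 − (+0.000e+00/-2.540e+00) = 39.980619
converged: |Δa| < 1e-12 after 5 iterations
sag = a·(cosh(S/(2a)) − 1) = 39.980619·(cosh(1.457931) − 1) = 50.571058
T_max/T_min = cosh(S/(2a)) = 2.264889

a=39.981 sag=50.571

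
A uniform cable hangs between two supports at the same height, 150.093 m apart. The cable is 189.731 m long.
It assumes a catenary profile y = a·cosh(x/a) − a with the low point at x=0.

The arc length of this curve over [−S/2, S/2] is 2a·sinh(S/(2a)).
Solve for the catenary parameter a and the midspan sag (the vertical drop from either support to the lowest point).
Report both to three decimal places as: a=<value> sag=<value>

seed: a₀ = √(S³/(24(L−S))) = √(150.093³/(24·39.638)) = 59.618243
iter 1: u=1.258784  f(a)=+3.262e+00  f'(a)=-1.553e+00  a ← 59.618243 − (+3.262e+00/-1.553e+00) = 61.718779
iter 2: u=1.215943  f(a)=+1.803e-01  f'(a)=-1.385e+00  a ← 61.718779 − (+1.803e-01/-1.385e+00) = 61.848925
iter 3: u=1.213384  f(a)=+6.223e-04  f'(a)=-1.376e+00  a ← 61.848925 − (+6.223e-04/-1.376e+00) = 61.849378
iter 4: u=1.213375  f(a)=+7.471e-09  f'(a)=-1.376e+00  a ← 61.849378 − (+7.471e-09/-1.376e+00) = 61.849378
iter 5: u=1.213375  f(a)=+0.000e+00  f'(a)=-1.376e+00  a ← 61.849378 − (+0.000e+00/-1.376e+00) = 61.849378
converged: |Δa| < 1e-12 after 5 iterations
sag = a·(cosh(S/(2a)) − 1) = 61.849378·(cosh(1.213375) − 1) = 51.397294
T_max/T_min = cosh(S/(2a)) = 1.831007

a=61.849 sag=51.397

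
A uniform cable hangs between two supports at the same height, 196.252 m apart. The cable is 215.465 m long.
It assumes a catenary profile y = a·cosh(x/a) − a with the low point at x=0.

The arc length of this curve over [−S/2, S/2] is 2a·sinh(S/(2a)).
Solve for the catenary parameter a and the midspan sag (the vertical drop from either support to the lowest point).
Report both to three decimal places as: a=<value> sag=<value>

seed: a₀ = √(S³/(24(L−S))) = √(196.252³/(24·19.213)) = 128.031822
iter 1: u=0.766419  f(a)=+5.722e-01  f'(a)=-3.181e-01  a ← 128.031822 − (+5.722e-01/-3.181e-01) = 129.830574
iter 2: u=0.755800  f(a)=+1.228e-02  f'(a)=-3.046e-01  a ← 129.830574 − (+1.228e-02/-3.046e-01) = 129.870897
iter 3: u=0.755566  f(a)=+5.934e-06  f'(a)=-3.043e-01  a ← 129.870897 − (+5.934e-06/-3.043e-01) = 129.870916
iter 4: u=0.755566  f(a)=+1.364e-12  f'(a)=-3.043e-01  a ← 129.870916 − (+1.364e-12/-3.043e-01) = 129.870916
converged: |Δa| < 1e-12 after 4 iterations
sag = a·(cosh(S/(2a)) − 1) = 129.870916·(cosh(0.755566) − 1) = 38.867777
T_max/T_min = cosh(S/(2a)) = 1.299280

a=129.871 sag=38.868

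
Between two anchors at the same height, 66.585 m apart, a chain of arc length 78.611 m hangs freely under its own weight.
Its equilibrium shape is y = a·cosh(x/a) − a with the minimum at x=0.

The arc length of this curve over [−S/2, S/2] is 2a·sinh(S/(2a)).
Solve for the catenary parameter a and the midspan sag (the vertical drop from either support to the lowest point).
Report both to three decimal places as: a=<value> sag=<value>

a=32.814 sag=18.388

seed: a₀ = √(S³/(24(L−S))) = √(66.585³/(24·12.026)) = 31.981467
iter 1: u=1.040994  f(a)=+6.687e-01  f'(a)=-8.368e-01  a ← 31.981467 − (+6.687e-01/-8.368e-01) = 32.780578
iter 2: u=1.015617  f(a)=+2.588e-02  f'(a)=-7.731e-01  a ← 32.780578 − (+2.588e-02/-7.731e-01) = 32.814055
iter 3: u=1.014580  f(a)=+4.224e-05  f'(a)=-7.706e-01  a ← 32.814055 − (+4.224e-05/-7.706e-01) = 32.814110
iter 4: u=1.014579  f(a)=+1.129e-10  f'(a)=-7.706e-01  a ← 32.814110 − (+1.129e-10/-7.706e-01) = 32.814110
iter 5: u=1.014579  f(a)=+0.000e+00  f'(a)=-7.706e-01  a ← 32.814110 − (+0.000e+00/-7.706e-01) = 32.814110
converged: |Δa| < 1e-12 after 5 iterations
sag = a·(cosh(S/(2a)) − 1) = 32.814110·(cosh(1.014579) − 1) = 18.388313
T_max/T_min = cosh(S/(2a)) = 1.560378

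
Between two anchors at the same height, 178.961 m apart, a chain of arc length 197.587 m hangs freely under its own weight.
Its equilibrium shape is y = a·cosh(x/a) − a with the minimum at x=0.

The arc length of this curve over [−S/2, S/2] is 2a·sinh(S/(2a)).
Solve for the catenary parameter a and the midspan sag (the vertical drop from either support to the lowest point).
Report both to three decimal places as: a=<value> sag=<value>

a=114.960 sag=36.618

seed: a₀ = √(S³/(24(L−S))) = √(178.961³/(24·18.626)) = 113.232782
iter 1: u=0.790235  f(a)=+5.903e-01  f'(a)=-3.500e-01  a ← 113.232782 − (+5.903e-01/-3.500e-01) = 114.919362
iter 2: u=0.778637  f(a)=+1.345e-02  f'(a)=-3.342e-01  a ← 114.919362 − (+1.345e-02/-3.342e-01) = 114.959598
iter 3: u=0.778365  f(a)=+7.339e-06  f'(a)=-3.338e-01  a ← 114.959598 − (+7.339e-06/-3.338e-01) = 114.959620
iter 4: u=0.778365  f(a)=+2.217e-12  f'(a)=-3.338e-01  a ← 114.959620 − (+2.217e-12/-3.338e-01) = 114.959620
converged: |Δa| < 1e-12 after 4 iterations
sag = a·(cosh(S/(2a)) − 1) = 114.959620·(cosh(0.778365) − 1) = 36.618313
T_max/T_min = cosh(S/(2a)) = 1.318532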